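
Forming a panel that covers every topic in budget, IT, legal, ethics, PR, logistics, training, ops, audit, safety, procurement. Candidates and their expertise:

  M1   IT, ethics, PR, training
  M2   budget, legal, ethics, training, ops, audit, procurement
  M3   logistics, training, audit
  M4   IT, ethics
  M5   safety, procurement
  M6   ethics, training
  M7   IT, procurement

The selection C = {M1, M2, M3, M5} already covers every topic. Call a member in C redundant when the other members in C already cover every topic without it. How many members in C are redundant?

Drop M1: IT, PR uncovered — not redundant.
Drop M2: budget, legal, ops uncovered — not redundant.
Drop M3: logistics uncovered — not redundant.
Drop M5: safety uncovered — not redundant.
None of the members in C is redundant.

0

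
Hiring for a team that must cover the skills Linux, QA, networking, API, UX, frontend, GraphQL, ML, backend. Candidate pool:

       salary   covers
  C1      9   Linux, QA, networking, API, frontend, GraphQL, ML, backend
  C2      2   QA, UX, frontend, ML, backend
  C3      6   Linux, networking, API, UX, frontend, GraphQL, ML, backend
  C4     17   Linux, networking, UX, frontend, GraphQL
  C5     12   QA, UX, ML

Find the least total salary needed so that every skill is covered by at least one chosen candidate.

8

C2, C3 cover every skill at salary 2 + 6 = 8.
Any cover uses at least 2 candidates; among all covering selections none totals below 8.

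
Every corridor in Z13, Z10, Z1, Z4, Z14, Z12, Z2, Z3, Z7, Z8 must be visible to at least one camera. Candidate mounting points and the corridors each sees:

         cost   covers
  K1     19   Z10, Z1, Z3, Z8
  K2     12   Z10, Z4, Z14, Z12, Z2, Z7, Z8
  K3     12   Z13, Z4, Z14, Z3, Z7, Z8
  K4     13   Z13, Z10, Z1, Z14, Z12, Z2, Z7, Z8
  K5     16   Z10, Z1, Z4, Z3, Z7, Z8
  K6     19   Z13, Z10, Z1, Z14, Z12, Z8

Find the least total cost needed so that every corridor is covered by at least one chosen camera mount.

K3, K4 cover every corridor at cost 12 + 13 = 25.
Any cover uses at least 2 camera mounts; among all covering selections none totals below 25.

25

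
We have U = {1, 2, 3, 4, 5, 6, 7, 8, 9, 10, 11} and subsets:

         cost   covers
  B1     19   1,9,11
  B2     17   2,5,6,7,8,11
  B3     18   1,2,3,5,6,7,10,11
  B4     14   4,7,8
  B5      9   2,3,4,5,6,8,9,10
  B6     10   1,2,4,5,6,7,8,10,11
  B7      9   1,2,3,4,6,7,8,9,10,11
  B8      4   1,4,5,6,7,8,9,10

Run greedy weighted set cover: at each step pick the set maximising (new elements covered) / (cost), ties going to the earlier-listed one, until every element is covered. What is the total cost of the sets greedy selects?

13

Pick 1: B8 adds 8 new (1, 4, 5, 6, 7, 8, 9, 10) at cost 4 (ratio 8/4).
Pick 2: B7 adds 3 new (2, 3, 11) at cost 9 (ratio 3/9).
Greedy total cost: 4 + 9 = 13.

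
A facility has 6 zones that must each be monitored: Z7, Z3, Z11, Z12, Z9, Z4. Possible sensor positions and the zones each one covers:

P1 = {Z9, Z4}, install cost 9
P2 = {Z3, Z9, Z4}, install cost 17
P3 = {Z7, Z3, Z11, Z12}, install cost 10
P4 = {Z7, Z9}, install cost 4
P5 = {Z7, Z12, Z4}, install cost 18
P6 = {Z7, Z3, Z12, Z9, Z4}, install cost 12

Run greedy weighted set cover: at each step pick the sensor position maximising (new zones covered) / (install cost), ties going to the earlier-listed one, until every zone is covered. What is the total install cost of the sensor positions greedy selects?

Pick 1: P4 adds 2 new (Z7, Z9) at install cost 4 (ratio 2/4).
Pick 2: P3 adds 3 new (Z3, Z11, Z12) at install cost 10 (ratio 3/10).
Pick 3: P1 adds 1 new (Z4) at install cost 9 (ratio 1/9).
Greedy total install cost: 4 + 10 + 9 = 23. (The true optimum is 19, so greedy overshoots here.)

23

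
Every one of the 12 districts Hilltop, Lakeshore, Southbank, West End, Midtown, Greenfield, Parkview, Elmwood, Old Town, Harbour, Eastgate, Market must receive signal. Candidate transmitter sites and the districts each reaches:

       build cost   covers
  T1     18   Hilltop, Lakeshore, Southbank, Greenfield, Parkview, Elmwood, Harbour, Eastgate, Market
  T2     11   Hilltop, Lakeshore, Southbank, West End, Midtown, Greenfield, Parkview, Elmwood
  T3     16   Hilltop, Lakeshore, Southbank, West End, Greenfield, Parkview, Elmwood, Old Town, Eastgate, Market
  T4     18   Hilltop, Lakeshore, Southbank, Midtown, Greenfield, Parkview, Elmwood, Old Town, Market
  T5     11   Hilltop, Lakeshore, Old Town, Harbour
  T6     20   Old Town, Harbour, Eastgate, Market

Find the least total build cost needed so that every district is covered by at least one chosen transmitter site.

31

T2, T6 cover every district at build cost 11 + 20 = 31.
Any cover uses at least 2 transmitter sites; among all covering selections none totals below 31.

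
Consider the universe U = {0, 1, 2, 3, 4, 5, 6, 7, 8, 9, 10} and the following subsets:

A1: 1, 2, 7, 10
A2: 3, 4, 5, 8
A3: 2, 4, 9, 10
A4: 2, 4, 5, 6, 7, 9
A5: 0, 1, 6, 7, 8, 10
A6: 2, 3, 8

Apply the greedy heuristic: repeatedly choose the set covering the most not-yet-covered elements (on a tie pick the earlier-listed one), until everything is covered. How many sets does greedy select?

3

Pick 1: A4 covers 6 new elements (2, 4, 5, 6, 7, 9).
Pick 2: A5 covers 4 new elements (0, 1, 8, 10).
Pick 3: A2 covers 1 new elements (3).
Greedy uses 3 sets.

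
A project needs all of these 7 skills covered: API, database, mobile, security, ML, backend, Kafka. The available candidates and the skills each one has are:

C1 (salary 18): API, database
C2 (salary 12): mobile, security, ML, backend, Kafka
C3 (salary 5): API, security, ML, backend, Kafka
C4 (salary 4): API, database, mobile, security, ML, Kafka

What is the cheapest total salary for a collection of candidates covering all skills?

C3, C4 cover every skill at salary 5 + 4 = 9.
Any cover uses at least 2 candidates; among all covering selections none totals below 9.

9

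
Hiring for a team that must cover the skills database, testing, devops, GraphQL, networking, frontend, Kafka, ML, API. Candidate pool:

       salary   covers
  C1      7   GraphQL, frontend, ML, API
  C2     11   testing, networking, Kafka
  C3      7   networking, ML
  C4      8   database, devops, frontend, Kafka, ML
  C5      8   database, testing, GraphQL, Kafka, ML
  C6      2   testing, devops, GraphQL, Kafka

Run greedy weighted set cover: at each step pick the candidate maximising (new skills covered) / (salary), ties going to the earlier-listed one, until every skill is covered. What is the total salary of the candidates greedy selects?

Pick 1: C6 adds 4 new (testing, devops, GraphQL, Kafka) at salary 2 (ratio 4/2).
Pick 2: C1 adds 3 new (frontend, ML, API) at salary 7 (ratio 3/7).
Pick 3: C3 adds 1 new (networking) at salary 7 (ratio 1/7).
Pick 4: C4 adds 1 new (database) at salary 8 (ratio 1/8).
Greedy total salary: 2 + 7 + 7 + 8 = 24.

24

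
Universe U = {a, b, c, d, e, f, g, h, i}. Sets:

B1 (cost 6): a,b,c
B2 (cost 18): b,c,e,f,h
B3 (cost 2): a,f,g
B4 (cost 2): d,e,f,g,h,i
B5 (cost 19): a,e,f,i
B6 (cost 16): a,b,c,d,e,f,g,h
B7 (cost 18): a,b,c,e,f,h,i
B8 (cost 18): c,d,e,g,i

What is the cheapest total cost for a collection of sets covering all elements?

8

B1, B4 cover every element at cost 6 + 2 = 8.
Any cover uses at least 2 sets; among all covering selections none totals below 8.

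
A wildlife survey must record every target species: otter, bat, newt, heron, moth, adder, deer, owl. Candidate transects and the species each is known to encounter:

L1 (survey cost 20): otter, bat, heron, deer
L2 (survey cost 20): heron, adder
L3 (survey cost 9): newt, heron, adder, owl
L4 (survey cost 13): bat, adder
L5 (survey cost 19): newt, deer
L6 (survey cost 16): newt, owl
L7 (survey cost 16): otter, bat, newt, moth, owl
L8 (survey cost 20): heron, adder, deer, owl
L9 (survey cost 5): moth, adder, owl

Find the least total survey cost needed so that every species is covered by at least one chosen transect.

34

L1, L3, L9 cover every species at survey cost 20 + 9 + 5 = 34.
Any cover uses at least 2 transects; among all covering selections none totals below 34.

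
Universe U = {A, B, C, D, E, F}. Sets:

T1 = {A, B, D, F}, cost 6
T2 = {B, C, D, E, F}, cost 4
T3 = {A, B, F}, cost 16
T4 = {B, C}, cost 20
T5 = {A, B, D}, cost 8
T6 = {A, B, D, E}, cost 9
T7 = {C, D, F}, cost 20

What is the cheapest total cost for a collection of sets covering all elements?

10

T1, T2 cover every element at cost 6 + 4 = 10.
Any cover uses at least 2 sets; among all covering selections none totals below 10.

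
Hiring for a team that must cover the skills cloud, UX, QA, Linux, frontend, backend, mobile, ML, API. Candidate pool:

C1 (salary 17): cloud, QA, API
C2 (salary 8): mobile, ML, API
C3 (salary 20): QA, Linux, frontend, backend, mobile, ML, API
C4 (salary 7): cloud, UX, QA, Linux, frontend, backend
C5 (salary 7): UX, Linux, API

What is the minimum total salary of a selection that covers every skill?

C2, C4 cover every skill at salary 8 + 7 = 15.
Any cover uses at least 2 candidates; among all covering selections none totals below 15.

15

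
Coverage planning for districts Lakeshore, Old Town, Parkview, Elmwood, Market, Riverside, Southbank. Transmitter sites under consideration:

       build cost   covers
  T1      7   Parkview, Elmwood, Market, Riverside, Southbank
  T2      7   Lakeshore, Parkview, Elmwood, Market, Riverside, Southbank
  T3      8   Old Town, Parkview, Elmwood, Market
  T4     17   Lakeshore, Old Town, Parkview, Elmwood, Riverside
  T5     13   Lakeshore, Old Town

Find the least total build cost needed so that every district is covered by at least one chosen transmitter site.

15

T2, T3 cover every district at build cost 7 + 8 = 15.
Any cover uses at least 2 transmitter sites; among all covering selections none totals below 15.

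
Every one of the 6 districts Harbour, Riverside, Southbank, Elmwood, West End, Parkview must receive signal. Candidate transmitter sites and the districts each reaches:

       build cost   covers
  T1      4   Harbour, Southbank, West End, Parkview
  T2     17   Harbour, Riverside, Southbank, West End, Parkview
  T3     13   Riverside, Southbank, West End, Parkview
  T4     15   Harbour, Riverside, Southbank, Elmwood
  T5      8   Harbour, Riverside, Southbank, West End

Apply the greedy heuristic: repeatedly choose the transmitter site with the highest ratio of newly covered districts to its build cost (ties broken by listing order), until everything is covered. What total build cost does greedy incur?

19

Pick 1: T1 adds 4 new (Harbour, Southbank, West End, Parkview) at build cost 4 (ratio 4/4).
Pick 2: T4 adds 2 new (Riverside, Elmwood) at build cost 15 (ratio 2/15).
Greedy total build cost: 4 + 15 = 19.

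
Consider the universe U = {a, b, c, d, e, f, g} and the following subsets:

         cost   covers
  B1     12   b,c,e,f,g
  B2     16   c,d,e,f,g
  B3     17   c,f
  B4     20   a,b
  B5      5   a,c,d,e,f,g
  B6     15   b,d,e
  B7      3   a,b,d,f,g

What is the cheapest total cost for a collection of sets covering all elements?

8

B5, B7 cover every element at cost 5 + 3 = 8.
Any cover uses at least 2 sets; among all covering selections none totals below 8.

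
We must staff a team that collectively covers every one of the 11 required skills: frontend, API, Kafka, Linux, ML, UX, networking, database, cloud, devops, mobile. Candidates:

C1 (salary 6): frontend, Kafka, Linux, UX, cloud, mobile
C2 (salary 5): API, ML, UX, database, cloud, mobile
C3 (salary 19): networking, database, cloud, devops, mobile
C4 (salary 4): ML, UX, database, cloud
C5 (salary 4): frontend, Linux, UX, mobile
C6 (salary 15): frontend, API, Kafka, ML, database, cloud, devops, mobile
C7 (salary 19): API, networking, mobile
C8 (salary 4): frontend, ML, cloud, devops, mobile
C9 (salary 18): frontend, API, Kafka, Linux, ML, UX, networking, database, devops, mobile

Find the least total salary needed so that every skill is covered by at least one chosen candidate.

22

C4, C9 cover every skill at salary 4 + 18 = 22.
Any cover uses at least 2 candidates; among all covering selections none totals below 22.
Greedy by coverage-per-salary would pick C8, C2, C1, C9 for 33 — worse than the optimum 22.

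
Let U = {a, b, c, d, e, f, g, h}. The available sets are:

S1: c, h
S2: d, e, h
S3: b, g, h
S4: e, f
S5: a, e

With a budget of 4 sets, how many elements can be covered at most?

7

Choosing S1, S2, S3, S4 covers {b, c, d, e, f, g, h} — 7 elements.
No choice of 4 sets does better; here a is left uncovered.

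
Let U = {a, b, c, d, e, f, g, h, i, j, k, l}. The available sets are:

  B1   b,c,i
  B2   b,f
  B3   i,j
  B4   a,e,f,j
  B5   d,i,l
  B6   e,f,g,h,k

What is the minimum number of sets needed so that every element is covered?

B1, B4, B5, B6 together cover {a, b, c, d, e, f, g, h, i, j, k, l} — every element.
No 3 of the 6 sets cover everything (all 20 triples fall short), so 4 is minimum.

4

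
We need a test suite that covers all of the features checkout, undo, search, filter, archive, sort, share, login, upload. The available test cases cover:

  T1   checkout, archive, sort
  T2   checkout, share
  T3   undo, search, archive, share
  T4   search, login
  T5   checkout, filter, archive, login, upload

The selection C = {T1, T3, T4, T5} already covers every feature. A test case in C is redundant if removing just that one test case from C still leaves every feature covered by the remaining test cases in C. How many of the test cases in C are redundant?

Drop T1: sort uncovered — not redundant.
Drop T3: undo, share uncovered — not redundant.
Drop T4: the rest still cover every feature — redundant.
Drop T5: filter, upload uncovered — not redundant.
1 redundant: T4.

1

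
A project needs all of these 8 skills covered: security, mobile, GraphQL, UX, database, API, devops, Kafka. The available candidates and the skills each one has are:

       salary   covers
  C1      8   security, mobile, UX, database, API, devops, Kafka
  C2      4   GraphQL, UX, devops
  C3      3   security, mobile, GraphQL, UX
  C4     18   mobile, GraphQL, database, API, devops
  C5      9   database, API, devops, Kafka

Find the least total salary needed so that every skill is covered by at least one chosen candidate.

C1, C3 cover every skill at salary 8 + 3 = 11.
Any cover uses at least 2 candidates; among all covering selections none totals below 11.

11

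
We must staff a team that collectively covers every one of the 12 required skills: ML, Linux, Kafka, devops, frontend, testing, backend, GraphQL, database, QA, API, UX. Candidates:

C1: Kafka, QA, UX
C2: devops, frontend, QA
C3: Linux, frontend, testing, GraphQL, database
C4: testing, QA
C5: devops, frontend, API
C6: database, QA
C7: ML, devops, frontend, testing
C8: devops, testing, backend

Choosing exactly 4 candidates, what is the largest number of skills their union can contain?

Choosing C1, C3, C5, C7 covers {ML, Linux, Kafka, devops, frontend, testing, GraphQL, database, QA, API, UX} — 11 skills.
No choice of 4 candidates does better; here backend is left uncovered.

11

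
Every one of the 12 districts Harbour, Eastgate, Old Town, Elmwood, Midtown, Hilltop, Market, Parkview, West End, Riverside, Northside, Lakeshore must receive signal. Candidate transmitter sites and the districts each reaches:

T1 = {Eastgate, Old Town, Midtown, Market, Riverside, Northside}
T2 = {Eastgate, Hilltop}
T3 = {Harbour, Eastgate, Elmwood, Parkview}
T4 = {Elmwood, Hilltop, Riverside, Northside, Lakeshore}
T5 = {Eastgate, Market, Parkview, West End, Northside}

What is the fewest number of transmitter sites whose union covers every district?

T1, T3, T4, T5 together cover {Harbour, Eastgate, Old Town, Elmwood, Midtown, Hilltop, Market, Parkview, West End, Riverside, Northside, Lakeshore} — every district.
No 3 of the 5 transmitter sites cover everything (all 10 triples fall short), so 4 is minimum.

4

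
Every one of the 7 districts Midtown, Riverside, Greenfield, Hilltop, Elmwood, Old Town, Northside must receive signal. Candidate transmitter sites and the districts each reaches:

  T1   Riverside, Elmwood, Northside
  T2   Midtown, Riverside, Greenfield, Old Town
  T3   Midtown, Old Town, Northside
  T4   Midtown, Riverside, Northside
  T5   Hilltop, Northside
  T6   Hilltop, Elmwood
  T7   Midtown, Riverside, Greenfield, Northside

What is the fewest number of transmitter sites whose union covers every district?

T1, T2, T5 together cover {Midtown, Riverside, Greenfield, Hilltop, Elmwood, Old Town, Northside} — every district.
No 2 of the 7 transmitter sites cover everything (all 21 pairs fall short), so 3 is minimum.

3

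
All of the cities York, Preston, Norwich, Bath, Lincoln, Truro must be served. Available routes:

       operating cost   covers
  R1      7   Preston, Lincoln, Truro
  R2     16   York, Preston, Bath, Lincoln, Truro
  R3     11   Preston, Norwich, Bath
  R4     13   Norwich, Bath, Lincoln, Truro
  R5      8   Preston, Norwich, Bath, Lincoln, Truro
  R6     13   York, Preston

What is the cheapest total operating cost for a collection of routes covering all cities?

21

R5, R6 cover every city at operating cost 8 + 13 = 21.
Any cover uses at least 2 routes; among all covering selections none totals below 21.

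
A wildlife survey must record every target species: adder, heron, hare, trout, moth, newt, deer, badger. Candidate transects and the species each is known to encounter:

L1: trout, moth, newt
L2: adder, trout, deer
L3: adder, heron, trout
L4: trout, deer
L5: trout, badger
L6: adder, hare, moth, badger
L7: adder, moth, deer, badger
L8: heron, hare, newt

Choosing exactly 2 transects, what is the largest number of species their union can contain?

Choosing L7, L8 covers {adder, heron, hare, moth, newt, deer, badger} — 7 species.
No choice of 2 transects does better; here trout is left uncovered.

7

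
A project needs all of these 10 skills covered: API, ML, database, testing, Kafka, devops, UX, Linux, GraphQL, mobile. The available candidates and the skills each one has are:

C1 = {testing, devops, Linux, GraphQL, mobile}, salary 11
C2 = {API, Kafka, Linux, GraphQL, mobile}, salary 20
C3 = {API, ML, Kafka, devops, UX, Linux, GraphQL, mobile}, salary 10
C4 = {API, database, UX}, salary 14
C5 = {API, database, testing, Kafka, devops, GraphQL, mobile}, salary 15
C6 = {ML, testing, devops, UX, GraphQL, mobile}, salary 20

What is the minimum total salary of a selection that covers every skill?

25

C3, C5 cover every skill at salary 10 + 15 = 25.
Any cover uses at least 2 candidates; among all covering selections none totals below 25.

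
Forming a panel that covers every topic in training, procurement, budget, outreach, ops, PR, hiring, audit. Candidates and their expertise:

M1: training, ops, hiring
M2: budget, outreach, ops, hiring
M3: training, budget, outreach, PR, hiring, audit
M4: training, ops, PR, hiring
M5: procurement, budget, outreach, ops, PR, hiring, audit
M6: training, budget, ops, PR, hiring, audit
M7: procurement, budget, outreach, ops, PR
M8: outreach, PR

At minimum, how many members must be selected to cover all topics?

M1, M5 together cover {training, procurement, budget, outreach, ops, PR, hiring, audit} — every topic.
No single member contains all 8 topics, so 2 is optimal.

2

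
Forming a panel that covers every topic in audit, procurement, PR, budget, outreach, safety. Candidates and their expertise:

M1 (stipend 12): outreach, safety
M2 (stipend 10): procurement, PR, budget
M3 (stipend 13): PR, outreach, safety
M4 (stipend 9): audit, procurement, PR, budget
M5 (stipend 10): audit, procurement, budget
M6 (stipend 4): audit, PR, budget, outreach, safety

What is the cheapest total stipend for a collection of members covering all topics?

M4, M6 cover every topic at stipend 9 + 4 = 13.
Any cover uses at least 2 members; among all covering selections none totals below 13.

13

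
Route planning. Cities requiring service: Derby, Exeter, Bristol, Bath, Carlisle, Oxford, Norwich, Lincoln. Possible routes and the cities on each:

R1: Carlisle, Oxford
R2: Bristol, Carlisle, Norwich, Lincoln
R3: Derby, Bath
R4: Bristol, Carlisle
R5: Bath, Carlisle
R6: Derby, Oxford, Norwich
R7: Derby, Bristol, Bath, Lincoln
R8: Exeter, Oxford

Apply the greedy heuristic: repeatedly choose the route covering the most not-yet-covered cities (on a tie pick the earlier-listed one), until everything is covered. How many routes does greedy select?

Pick 1: R2 covers 4 new cities (Bristol, Carlisle, Norwich, Lincoln).
Pick 2: R3 covers 2 new cities (Derby, Bath).
Pick 3: R8 covers 2 new cities (Exeter, Oxford).
Greedy uses 3 routes.

3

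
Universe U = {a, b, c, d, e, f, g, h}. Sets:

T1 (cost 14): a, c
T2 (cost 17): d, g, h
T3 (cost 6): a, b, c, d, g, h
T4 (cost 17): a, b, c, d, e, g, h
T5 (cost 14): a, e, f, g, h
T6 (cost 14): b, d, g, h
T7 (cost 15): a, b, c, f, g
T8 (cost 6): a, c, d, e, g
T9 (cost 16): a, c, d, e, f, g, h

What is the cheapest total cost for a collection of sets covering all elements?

20

T3, T5 cover every element at cost 6 + 14 = 20.
Any cover uses at least 2 sets; among all covering selections none totals below 20.
Greedy by coverage-per-cost would pick T3, T8, T5 for 26 — worse than the optimum 20.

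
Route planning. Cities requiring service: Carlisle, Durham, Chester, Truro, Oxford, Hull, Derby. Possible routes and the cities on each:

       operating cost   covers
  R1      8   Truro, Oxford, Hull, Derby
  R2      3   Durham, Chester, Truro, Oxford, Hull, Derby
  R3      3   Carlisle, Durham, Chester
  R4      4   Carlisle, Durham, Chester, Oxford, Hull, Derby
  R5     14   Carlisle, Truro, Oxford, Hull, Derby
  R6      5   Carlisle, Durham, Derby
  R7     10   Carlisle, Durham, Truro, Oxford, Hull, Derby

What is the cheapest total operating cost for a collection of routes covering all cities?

R2, R3 cover every city at operating cost 3 + 3 = 6.
Any cover uses at least 2 routes; among all covering selections none totals below 6.

6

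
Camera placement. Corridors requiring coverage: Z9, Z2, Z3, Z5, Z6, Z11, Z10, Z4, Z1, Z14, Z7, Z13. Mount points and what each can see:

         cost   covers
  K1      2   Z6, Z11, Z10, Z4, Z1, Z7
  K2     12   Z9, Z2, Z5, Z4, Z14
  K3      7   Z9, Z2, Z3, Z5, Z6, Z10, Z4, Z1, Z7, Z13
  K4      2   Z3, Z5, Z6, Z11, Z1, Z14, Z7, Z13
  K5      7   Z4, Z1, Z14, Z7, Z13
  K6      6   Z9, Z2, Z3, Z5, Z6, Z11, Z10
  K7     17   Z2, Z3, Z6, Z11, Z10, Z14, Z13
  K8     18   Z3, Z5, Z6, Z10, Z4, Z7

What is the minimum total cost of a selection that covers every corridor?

K3, K4 cover every corridor at cost 7 + 2 = 9.
Any cover uses at least 2 camera mounts; among all covering selections none totals below 9.
Greedy by coverage-per-cost would pick K4, K1, K6 for 10 — worse than the optimum 9.

9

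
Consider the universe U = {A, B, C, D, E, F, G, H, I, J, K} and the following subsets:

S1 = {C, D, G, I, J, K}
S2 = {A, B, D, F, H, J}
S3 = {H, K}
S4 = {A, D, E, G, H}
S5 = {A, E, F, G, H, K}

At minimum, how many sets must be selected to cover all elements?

S1, S2, S4 together cover {A, B, C, D, E, F, G, H, I, J, K} — every element.
No 2 of the 5 sets cover everything (all 10 pairs fall short), so 3 is minimum.

3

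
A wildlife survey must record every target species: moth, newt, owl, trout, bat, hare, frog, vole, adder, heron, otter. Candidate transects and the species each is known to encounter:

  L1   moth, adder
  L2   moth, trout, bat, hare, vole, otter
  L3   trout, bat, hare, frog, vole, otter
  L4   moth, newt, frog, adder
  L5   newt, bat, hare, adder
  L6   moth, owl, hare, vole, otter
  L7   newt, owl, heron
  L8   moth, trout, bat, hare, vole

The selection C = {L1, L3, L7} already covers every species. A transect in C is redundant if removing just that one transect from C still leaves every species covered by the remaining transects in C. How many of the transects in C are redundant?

Drop L1: moth, adder uncovered — not redundant.
Drop L3: trout, bat, hare, frog, … uncovered — not redundant.
Drop L7: newt, owl, heron uncovered — not redundant.
None of the transects in C is redundant.

0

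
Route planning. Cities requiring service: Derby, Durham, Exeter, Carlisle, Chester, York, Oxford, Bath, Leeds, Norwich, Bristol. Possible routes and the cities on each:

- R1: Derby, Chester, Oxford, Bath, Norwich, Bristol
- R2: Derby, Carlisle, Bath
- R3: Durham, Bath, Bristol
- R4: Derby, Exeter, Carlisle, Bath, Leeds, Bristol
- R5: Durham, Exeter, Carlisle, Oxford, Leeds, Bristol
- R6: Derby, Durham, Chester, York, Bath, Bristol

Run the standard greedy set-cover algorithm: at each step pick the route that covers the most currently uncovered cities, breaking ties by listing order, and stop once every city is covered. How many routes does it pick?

Pick 1: R1 covers 6 new cities (Derby, Chester, Oxford, Bath, Norwich, Bristol).
Pick 2: R5 covers 4 new cities (Durham, Exeter, Carlisle, Leeds).
Pick 3: R6 covers 1 new cities (York).
Greedy uses 3 routes.

3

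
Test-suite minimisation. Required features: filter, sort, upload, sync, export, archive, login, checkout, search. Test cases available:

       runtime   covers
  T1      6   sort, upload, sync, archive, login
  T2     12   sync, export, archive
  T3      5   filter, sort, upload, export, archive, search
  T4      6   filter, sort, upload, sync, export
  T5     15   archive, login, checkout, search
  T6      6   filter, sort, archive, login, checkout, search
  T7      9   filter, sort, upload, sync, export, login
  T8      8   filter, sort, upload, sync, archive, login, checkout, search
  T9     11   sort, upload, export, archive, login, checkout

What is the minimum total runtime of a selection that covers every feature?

12

T4, T6 cover every feature at runtime 6 + 6 = 12.
Any cover uses at least 2 test cases; among all covering selections none totals below 12.
Greedy by coverage-per-runtime would pick T3, T8 for 13 — worse than the optimum 12.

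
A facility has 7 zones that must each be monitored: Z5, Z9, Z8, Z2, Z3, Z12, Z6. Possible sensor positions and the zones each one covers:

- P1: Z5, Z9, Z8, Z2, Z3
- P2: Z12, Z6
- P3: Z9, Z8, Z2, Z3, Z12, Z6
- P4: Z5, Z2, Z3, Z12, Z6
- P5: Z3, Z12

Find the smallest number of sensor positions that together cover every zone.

P1, P2 together cover {Z5, Z9, Z8, Z2, Z3, Z12, Z6} — every zone.
No single sensor position contains all 7 zones, so 2 is optimal.

2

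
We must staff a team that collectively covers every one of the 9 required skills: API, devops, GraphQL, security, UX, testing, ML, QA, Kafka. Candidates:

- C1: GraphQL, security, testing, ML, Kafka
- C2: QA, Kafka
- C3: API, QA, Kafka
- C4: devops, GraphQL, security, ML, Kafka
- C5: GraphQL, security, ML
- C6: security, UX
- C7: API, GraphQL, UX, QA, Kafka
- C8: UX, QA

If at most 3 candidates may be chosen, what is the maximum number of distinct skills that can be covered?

9

Choosing C1, C4, C7 covers {API, devops, GraphQL, security, UX, testing, ML, QA, Kafka} — 9 skills.
That is all 9 skills.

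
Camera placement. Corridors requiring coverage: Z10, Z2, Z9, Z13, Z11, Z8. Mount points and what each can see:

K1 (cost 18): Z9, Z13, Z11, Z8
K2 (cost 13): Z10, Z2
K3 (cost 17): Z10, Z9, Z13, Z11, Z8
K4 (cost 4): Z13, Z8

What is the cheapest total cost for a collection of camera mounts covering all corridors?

30

K2, K3 cover every corridor at cost 13 + 17 = 30.
Any cover uses at least 2 camera mounts; among all covering selections none totals below 30.
Greedy by coverage-per-cost would pick K4, K3, K2 for 34 — worse than the optimum 30.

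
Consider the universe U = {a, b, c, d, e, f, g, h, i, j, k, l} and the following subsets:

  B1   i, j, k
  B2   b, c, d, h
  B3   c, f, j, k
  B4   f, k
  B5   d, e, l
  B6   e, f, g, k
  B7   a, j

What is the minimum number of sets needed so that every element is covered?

B1, B2, B5, B6, B7 together cover {a, b, c, d, e, f, g, h, i, j, k, l} — every element.
No 4 of the 7 sets cover everything (all 35 size-4 selections fall short), so 5 is minimum.

5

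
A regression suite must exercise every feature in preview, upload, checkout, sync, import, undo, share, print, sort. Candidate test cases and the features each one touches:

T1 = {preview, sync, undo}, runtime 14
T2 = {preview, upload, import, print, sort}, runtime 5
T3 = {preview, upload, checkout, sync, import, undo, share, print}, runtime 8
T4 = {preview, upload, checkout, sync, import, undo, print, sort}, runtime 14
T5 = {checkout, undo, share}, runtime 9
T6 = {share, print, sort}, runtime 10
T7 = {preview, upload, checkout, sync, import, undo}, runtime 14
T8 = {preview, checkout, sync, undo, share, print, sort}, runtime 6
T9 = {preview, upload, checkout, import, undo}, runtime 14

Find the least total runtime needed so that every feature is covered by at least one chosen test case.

T2, T8 cover every feature at runtime 5 + 6 = 11.
Any cover uses at least 2 test cases; among all covering selections none totals below 11.

11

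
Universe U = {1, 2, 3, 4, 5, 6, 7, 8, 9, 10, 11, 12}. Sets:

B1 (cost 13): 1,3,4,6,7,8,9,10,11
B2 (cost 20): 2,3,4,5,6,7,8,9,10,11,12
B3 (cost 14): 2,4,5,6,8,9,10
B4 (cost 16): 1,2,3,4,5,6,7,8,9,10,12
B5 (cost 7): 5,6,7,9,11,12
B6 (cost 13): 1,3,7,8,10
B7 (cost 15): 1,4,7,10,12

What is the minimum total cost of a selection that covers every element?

B4, B5 cover every element at cost 16 + 7 = 23.
Any cover uses at least 2 sets; among all covering selections none totals below 23.

23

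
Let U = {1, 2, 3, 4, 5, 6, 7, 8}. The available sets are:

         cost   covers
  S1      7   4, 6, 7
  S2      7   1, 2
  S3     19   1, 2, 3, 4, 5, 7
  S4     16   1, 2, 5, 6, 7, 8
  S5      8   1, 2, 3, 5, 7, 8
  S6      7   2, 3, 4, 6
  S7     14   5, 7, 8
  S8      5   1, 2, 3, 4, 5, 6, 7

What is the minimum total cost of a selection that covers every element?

13

S5, S8 cover every element at cost 8 + 5 = 13.
Any cover uses at least 2 sets; among all covering selections none totals below 13.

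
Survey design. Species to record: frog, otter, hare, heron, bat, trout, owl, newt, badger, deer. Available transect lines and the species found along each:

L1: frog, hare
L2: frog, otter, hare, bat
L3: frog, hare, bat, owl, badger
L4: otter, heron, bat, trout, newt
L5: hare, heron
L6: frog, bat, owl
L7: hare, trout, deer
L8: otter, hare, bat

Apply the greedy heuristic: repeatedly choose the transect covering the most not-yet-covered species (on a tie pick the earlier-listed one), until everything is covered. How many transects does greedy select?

Pick 1: L3 covers 5 new species (frog, hare, bat, owl, badger).
Pick 2: L4 covers 4 new species (otter, heron, trout, newt).
Pick 3: L7 covers 1 new species (deer).
Greedy uses 3 transects.

3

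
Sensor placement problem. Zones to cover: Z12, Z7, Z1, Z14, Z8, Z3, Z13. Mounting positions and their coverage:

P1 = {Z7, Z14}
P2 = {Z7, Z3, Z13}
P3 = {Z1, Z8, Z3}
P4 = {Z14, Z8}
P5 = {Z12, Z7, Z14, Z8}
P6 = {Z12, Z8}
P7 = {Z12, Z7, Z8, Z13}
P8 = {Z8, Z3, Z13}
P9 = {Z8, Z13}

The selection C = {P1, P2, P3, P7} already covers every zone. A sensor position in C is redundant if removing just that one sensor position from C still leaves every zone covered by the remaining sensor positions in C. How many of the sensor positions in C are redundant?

1

Drop P1: Z14 uncovered — not redundant.
Drop P2: the rest still cover every zone — redundant.
Drop P3: Z1 uncovered — not redundant.
Drop P7: Z12 uncovered — not redundant.
1 redundant: P2.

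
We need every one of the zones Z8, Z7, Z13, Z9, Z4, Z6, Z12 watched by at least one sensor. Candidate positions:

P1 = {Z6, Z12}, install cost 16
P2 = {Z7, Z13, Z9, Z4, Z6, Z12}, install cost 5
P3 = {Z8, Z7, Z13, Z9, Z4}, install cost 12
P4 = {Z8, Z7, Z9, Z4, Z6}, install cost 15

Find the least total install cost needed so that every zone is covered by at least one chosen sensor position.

17

P2, P3 cover every zone at install cost 5 + 12 = 17.
Any cover uses at least 2 sensor positions; among all covering selections none totals below 17.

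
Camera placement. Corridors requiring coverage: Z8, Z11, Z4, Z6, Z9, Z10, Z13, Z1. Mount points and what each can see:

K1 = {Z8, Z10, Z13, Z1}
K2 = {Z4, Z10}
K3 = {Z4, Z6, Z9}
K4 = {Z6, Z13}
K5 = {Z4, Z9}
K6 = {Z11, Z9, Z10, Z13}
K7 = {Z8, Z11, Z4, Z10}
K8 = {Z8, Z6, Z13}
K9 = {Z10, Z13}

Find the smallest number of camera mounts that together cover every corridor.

K1, K3, K6 together cover {Z8, Z11, Z4, Z6, Z9, Z10, Z13, Z1} — every corridor.
No 2 of the 9 camera mounts cover everything (all 36 pairs fall short), so 3 is minimum.

3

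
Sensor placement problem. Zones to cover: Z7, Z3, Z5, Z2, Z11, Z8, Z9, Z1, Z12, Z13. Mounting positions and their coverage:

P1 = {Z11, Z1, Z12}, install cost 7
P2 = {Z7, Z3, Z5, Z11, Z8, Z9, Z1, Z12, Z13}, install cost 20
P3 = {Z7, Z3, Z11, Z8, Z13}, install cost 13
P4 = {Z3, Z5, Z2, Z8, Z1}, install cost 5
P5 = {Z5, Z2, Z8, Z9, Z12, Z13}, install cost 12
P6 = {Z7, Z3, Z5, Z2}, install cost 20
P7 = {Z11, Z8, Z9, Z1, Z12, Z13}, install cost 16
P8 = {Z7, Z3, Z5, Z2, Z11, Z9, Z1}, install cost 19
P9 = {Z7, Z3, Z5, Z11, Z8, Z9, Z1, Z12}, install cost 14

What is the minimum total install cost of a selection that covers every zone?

25

P2, P4 cover every zone at install cost 20 + 5 = 25.
Any cover uses at least 2 sensor positions; among all covering selections none totals below 25.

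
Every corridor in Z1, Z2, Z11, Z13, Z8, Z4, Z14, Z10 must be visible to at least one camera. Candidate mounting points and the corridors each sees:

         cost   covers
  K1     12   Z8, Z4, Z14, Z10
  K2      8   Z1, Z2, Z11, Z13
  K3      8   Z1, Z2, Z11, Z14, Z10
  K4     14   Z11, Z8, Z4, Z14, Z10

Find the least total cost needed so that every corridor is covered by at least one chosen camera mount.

20

K1, K2 cover every corridor at cost 12 + 8 = 20.
Any cover uses at least 2 camera mounts; among all covering selections none totals below 20.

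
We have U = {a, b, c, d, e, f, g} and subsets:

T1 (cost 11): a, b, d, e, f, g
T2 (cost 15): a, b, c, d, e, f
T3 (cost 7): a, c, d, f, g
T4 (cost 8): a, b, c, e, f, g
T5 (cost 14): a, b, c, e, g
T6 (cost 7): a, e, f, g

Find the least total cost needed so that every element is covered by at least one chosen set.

15

T3, T4 cover every element at cost 7 + 8 = 15.
Any cover uses at least 2 sets; among all covering selections none totals below 15.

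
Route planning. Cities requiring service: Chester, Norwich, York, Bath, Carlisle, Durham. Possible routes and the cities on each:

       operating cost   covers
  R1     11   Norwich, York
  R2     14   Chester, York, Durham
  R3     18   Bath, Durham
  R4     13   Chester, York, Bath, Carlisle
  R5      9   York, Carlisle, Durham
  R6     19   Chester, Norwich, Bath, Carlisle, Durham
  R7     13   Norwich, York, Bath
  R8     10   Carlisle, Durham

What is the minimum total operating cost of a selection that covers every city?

R5, R6 cover every city at operating cost 9 + 19 = 28.
Any cover uses at least 2 routes; among all covering selections none totals below 28.

28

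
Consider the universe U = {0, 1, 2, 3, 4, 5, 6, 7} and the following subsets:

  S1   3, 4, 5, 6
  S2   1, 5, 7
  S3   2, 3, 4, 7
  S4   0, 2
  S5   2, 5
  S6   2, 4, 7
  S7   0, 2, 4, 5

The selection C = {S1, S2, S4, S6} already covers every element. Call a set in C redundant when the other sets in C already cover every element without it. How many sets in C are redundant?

1

Drop S1: 3, 6 uncovered — not redundant.
Drop S2: 1 uncovered — not redundant.
Drop S4: 0 uncovered — not redundant.
Drop S6: the rest still cover every element — redundant.
1 redundant: S6.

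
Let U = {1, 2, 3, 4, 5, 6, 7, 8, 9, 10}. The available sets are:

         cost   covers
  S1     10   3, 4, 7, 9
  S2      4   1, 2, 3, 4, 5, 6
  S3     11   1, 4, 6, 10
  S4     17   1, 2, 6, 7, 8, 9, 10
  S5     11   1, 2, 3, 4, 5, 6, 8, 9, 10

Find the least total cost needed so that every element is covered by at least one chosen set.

S1, S5 cover every element at cost 10 + 11 = 21.
Any cover uses at least 2 sets; among all covering selections none totals below 21.
Greedy by coverage-per-cost would pick S2, S5, S1 for 25 — worse than the optimum 21.

21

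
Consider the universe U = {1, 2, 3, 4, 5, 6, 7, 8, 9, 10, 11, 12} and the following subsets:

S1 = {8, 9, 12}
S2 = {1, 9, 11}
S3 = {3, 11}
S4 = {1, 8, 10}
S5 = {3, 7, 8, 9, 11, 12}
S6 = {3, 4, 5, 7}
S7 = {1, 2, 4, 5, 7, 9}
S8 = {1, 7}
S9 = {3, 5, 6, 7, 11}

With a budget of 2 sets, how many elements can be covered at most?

10

Choosing S5, S7 covers {1, 2, 3, 4, 5, 7, 8, 9, 11, 12} — 10 elements.
No choice of 2 sets does better; here 6, 10 are left uncovered.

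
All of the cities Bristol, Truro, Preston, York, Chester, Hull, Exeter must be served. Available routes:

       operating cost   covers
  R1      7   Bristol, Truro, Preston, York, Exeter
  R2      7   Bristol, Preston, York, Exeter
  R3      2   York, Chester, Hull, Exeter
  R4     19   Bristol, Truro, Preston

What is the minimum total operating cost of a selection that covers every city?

9

R1, R3 cover every city at operating cost 7 + 2 = 9.
Any cover uses at least 2 routes; among all covering selections none totals below 9.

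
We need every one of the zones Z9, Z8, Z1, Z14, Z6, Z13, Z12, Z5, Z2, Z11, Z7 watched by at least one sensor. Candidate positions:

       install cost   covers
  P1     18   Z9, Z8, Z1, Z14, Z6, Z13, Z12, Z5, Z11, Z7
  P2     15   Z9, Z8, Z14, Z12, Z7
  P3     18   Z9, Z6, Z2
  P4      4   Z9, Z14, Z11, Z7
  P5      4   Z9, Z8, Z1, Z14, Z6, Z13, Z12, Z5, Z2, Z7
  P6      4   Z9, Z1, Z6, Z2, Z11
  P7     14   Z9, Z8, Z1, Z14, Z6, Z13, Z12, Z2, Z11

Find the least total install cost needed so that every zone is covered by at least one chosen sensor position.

8

P4, P5 cover every zone at install cost 4 + 4 = 8.
Any cover uses at least 2 sensor positions; among all covering selections none totals below 8.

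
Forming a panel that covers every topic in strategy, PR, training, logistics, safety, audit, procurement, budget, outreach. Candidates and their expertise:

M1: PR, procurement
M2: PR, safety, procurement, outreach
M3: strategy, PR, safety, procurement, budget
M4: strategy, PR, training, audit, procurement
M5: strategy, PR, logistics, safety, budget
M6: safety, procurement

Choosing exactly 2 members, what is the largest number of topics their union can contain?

Choosing M4, M5 covers {strategy, PR, training, logistics, safety, audit, procurement, budget} — 8 topics.
No choice of 2 members does better; here outreach is left uncovered.

8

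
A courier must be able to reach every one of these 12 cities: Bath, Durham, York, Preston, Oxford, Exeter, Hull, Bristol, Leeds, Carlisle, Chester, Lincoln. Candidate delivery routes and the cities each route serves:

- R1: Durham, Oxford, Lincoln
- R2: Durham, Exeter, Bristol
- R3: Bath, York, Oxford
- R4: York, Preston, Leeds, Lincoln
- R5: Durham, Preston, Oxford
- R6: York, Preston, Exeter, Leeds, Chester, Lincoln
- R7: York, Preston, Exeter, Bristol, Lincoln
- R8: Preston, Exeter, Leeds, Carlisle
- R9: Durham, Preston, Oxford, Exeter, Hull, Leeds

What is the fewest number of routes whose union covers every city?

R2, R3, R6, R8, R9 together cover {Bath, Durham, York, Preston, Oxford, Exeter, Hull, Bristol, Leeds, Carlisle, Chester, Lincoln} — every city.
No 4 of the 9 routes cover everything (all 126 size-4 selections fall short), so 5 is minimum.

5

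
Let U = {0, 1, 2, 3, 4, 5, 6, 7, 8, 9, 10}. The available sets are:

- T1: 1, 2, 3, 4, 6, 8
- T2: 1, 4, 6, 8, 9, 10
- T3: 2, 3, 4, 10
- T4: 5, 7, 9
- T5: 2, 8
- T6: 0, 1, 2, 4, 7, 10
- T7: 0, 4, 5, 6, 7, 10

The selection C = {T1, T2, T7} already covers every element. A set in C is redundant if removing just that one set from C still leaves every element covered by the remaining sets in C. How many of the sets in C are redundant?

Drop T1: 2, 3 uncovered — not redundant.
Drop T2: 9 uncovered — not redundant.
Drop T7: 0, 5, 7 uncovered — not redundant.
None of the sets in C is redundant.

0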